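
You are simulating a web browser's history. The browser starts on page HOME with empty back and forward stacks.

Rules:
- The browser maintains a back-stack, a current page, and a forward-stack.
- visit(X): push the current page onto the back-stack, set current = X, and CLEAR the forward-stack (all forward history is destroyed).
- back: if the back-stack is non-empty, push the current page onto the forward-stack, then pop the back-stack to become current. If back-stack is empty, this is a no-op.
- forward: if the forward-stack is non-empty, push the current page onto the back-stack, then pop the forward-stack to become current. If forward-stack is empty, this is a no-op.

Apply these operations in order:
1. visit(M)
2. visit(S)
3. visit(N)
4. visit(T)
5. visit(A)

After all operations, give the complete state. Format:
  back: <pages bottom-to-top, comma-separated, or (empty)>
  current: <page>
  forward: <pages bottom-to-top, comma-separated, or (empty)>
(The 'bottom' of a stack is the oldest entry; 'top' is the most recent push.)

After 1 (visit(M)): cur=M back=1 fwd=0
After 2 (visit(S)): cur=S back=2 fwd=0
After 3 (visit(N)): cur=N back=3 fwd=0
After 4 (visit(T)): cur=T back=4 fwd=0
After 5 (visit(A)): cur=A back=5 fwd=0

Answer: back: HOME,M,S,N,T
current: A
forward: (empty)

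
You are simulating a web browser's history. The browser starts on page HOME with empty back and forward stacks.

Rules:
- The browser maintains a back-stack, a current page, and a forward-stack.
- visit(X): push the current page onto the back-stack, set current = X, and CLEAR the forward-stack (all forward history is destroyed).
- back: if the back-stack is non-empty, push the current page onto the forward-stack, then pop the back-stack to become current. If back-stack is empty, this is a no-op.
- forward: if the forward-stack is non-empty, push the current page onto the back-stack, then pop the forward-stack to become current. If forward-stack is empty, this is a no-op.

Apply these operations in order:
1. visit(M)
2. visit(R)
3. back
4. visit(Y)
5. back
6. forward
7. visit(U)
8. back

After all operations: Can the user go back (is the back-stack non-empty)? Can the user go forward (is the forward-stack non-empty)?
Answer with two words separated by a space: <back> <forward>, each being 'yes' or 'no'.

After 1 (visit(M)): cur=M back=1 fwd=0
After 2 (visit(R)): cur=R back=2 fwd=0
After 3 (back): cur=M back=1 fwd=1
After 4 (visit(Y)): cur=Y back=2 fwd=0
After 5 (back): cur=M back=1 fwd=1
After 6 (forward): cur=Y back=2 fwd=0
After 7 (visit(U)): cur=U back=3 fwd=0
After 8 (back): cur=Y back=2 fwd=1

Answer: yes yes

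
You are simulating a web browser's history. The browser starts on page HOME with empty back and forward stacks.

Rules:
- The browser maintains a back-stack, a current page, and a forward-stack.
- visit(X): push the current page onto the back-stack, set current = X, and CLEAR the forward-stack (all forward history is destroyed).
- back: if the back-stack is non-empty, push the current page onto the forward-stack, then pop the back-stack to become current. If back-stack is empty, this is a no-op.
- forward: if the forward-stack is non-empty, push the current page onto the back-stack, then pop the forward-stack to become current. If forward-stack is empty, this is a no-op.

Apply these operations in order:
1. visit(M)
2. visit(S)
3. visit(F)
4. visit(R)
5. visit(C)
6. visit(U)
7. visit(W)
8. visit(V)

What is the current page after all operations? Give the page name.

After 1 (visit(M)): cur=M back=1 fwd=0
After 2 (visit(S)): cur=S back=2 fwd=0
After 3 (visit(F)): cur=F back=3 fwd=0
After 4 (visit(R)): cur=R back=4 fwd=0
After 5 (visit(C)): cur=C back=5 fwd=0
After 6 (visit(U)): cur=U back=6 fwd=0
After 7 (visit(W)): cur=W back=7 fwd=0
After 8 (visit(V)): cur=V back=8 fwd=0

Answer: V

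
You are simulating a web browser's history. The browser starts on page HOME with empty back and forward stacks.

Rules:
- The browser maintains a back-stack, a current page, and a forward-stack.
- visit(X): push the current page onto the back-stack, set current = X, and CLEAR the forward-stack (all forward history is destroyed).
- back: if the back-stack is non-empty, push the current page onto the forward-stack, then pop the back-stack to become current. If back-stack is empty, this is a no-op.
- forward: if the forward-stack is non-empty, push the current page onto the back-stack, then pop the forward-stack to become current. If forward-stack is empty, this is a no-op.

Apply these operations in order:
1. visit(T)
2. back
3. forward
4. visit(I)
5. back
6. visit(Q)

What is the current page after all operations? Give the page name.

Answer: Q

Derivation:
After 1 (visit(T)): cur=T back=1 fwd=0
After 2 (back): cur=HOME back=0 fwd=1
After 3 (forward): cur=T back=1 fwd=0
After 4 (visit(I)): cur=I back=2 fwd=0
After 5 (back): cur=T back=1 fwd=1
After 6 (visit(Q)): cur=Q back=2 fwd=0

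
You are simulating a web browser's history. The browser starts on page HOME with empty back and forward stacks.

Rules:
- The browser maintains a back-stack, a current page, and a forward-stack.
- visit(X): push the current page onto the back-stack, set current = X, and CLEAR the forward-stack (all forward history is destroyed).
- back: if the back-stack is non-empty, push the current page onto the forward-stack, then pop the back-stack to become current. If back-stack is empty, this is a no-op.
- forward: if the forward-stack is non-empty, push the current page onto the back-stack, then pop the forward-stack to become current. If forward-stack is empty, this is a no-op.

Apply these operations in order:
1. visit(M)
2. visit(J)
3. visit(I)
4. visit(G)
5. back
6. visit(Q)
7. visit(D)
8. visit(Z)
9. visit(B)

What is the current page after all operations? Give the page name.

Answer: B

Derivation:
After 1 (visit(M)): cur=M back=1 fwd=0
After 2 (visit(J)): cur=J back=2 fwd=0
After 3 (visit(I)): cur=I back=3 fwd=0
After 4 (visit(G)): cur=G back=4 fwd=0
After 5 (back): cur=I back=3 fwd=1
After 6 (visit(Q)): cur=Q back=4 fwd=0
After 7 (visit(D)): cur=D back=5 fwd=0
After 8 (visit(Z)): cur=Z back=6 fwd=0
After 9 (visit(B)): cur=B back=7 fwd=0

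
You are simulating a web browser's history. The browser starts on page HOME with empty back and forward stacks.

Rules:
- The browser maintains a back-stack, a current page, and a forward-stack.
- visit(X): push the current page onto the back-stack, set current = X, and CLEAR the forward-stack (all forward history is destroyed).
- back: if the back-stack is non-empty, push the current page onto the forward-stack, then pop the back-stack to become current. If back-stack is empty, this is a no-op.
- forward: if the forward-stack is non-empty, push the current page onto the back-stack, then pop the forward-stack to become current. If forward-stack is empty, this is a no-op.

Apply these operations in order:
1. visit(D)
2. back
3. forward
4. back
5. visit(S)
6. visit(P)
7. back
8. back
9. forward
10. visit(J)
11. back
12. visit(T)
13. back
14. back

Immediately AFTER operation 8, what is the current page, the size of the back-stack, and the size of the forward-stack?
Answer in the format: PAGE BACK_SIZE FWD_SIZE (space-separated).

After 1 (visit(D)): cur=D back=1 fwd=0
After 2 (back): cur=HOME back=0 fwd=1
After 3 (forward): cur=D back=1 fwd=0
After 4 (back): cur=HOME back=0 fwd=1
After 5 (visit(S)): cur=S back=1 fwd=0
After 6 (visit(P)): cur=P back=2 fwd=0
After 7 (back): cur=S back=1 fwd=1
After 8 (back): cur=HOME back=0 fwd=2

HOME 0 2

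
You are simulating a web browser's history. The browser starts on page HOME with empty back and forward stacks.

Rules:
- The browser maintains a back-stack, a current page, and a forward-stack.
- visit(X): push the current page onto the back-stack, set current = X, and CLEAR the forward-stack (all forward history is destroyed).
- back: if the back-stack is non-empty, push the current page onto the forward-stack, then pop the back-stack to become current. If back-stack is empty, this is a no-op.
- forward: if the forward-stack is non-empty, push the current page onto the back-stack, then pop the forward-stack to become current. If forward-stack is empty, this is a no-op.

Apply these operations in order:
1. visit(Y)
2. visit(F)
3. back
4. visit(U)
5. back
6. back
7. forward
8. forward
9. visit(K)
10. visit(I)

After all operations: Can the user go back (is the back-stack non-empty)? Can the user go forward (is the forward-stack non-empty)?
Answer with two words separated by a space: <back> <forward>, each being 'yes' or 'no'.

After 1 (visit(Y)): cur=Y back=1 fwd=0
After 2 (visit(F)): cur=F back=2 fwd=0
After 3 (back): cur=Y back=1 fwd=1
After 4 (visit(U)): cur=U back=2 fwd=0
After 5 (back): cur=Y back=1 fwd=1
After 6 (back): cur=HOME back=0 fwd=2
After 7 (forward): cur=Y back=1 fwd=1
After 8 (forward): cur=U back=2 fwd=0
After 9 (visit(K)): cur=K back=3 fwd=0
After 10 (visit(I)): cur=I back=4 fwd=0

Answer: yes no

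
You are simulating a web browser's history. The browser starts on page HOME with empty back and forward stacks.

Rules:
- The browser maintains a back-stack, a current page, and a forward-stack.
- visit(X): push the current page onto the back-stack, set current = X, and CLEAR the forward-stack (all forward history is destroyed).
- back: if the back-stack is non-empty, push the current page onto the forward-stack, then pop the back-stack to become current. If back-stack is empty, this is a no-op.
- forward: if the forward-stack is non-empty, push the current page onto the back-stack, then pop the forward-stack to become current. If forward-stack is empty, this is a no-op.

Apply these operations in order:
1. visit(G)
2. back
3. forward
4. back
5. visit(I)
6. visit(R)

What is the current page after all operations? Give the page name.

After 1 (visit(G)): cur=G back=1 fwd=0
After 2 (back): cur=HOME back=0 fwd=1
After 3 (forward): cur=G back=1 fwd=0
After 4 (back): cur=HOME back=0 fwd=1
After 5 (visit(I)): cur=I back=1 fwd=0
After 6 (visit(R)): cur=R back=2 fwd=0

Answer: R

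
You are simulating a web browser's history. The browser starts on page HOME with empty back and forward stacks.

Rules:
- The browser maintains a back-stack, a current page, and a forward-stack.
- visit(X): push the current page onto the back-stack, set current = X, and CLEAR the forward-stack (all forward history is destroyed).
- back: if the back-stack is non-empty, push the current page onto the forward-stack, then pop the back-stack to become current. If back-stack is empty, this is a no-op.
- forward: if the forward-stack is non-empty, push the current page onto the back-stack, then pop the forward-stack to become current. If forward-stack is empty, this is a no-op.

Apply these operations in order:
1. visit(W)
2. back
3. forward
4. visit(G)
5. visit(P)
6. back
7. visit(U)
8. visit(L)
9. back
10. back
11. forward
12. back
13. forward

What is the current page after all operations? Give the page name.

After 1 (visit(W)): cur=W back=1 fwd=0
After 2 (back): cur=HOME back=0 fwd=1
After 3 (forward): cur=W back=1 fwd=0
After 4 (visit(G)): cur=G back=2 fwd=0
After 5 (visit(P)): cur=P back=3 fwd=0
After 6 (back): cur=G back=2 fwd=1
After 7 (visit(U)): cur=U back=3 fwd=0
After 8 (visit(L)): cur=L back=4 fwd=0
After 9 (back): cur=U back=3 fwd=1
After 10 (back): cur=G back=2 fwd=2
After 11 (forward): cur=U back=3 fwd=1
After 12 (back): cur=G back=2 fwd=2
After 13 (forward): cur=U back=3 fwd=1

Answer: U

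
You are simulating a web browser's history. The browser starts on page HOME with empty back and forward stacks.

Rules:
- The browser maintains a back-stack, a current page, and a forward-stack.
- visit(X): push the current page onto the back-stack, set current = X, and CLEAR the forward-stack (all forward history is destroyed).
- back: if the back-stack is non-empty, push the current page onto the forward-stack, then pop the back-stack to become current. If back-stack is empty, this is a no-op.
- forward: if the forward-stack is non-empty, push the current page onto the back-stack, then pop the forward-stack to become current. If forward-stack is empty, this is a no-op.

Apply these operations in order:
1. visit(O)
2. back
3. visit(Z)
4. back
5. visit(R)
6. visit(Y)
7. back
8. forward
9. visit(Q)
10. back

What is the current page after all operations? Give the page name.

Answer: Y

Derivation:
After 1 (visit(O)): cur=O back=1 fwd=0
After 2 (back): cur=HOME back=0 fwd=1
After 3 (visit(Z)): cur=Z back=1 fwd=0
After 4 (back): cur=HOME back=0 fwd=1
After 5 (visit(R)): cur=R back=1 fwd=0
After 6 (visit(Y)): cur=Y back=2 fwd=0
After 7 (back): cur=R back=1 fwd=1
After 8 (forward): cur=Y back=2 fwd=0
After 9 (visit(Q)): cur=Q back=3 fwd=0
After 10 (back): cur=Y back=2 fwd=1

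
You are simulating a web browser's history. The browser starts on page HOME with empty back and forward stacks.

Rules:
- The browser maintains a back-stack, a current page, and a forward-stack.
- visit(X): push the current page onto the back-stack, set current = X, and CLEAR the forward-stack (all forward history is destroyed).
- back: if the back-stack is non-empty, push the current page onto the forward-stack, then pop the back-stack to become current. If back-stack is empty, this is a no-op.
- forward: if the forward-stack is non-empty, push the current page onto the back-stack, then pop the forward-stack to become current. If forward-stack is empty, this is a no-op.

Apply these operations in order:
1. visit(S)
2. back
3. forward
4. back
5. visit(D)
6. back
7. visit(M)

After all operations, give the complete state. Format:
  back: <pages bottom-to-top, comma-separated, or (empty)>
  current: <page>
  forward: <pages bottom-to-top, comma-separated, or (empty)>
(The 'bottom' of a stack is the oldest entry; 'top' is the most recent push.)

After 1 (visit(S)): cur=S back=1 fwd=0
After 2 (back): cur=HOME back=0 fwd=1
After 3 (forward): cur=S back=1 fwd=0
After 4 (back): cur=HOME back=0 fwd=1
After 5 (visit(D)): cur=D back=1 fwd=0
After 6 (back): cur=HOME back=0 fwd=1
After 7 (visit(M)): cur=M back=1 fwd=0

Answer: back: HOME
current: M
forward: (empty)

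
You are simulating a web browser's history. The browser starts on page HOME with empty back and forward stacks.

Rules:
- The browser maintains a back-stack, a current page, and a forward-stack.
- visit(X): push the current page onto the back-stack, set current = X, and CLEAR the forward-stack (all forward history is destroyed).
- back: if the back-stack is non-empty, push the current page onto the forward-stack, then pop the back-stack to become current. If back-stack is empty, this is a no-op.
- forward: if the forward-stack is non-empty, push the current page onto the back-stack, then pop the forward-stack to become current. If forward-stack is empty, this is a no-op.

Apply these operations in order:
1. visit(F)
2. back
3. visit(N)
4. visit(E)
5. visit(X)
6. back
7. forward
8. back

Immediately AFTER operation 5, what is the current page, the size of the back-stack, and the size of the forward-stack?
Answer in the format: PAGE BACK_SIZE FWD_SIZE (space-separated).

After 1 (visit(F)): cur=F back=1 fwd=0
After 2 (back): cur=HOME back=0 fwd=1
After 3 (visit(N)): cur=N back=1 fwd=0
After 4 (visit(E)): cur=E back=2 fwd=0
After 5 (visit(X)): cur=X back=3 fwd=0

X 3 0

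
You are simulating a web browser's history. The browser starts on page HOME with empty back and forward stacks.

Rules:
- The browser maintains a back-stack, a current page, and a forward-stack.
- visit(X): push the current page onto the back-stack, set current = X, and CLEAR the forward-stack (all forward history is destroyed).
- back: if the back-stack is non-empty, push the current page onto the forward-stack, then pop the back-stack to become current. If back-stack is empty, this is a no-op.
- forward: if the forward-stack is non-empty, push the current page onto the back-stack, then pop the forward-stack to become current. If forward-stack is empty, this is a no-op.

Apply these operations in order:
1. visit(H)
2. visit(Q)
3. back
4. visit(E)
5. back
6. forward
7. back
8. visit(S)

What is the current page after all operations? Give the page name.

Answer: S

Derivation:
After 1 (visit(H)): cur=H back=1 fwd=0
After 2 (visit(Q)): cur=Q back=2 fwd=0
After 3 (back): cur=H back=1 fwd=1
After 4 (visit(E)): cur=E back=2 fwd=0
After 5 (back): cur=H back=1 fwd=1
After 6 (forward): cur=E back=2 fwd=0
After 7 (back): cur=H back=1 fwd=1
After 8 (visit(S)): cur=S back=2 fwd=0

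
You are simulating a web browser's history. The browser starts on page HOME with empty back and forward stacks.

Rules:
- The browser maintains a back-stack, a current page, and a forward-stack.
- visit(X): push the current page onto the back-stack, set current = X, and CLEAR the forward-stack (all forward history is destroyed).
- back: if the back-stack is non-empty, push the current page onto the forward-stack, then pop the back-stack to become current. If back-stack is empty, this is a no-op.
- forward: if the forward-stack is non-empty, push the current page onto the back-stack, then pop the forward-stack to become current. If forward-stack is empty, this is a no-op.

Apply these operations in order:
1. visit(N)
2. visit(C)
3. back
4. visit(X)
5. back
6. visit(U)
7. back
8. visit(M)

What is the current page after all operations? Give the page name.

After 1 (visit(N)): cur=N back=1 fwd=0
After 2 (visit(C)): cur=C back=2 fwd=0
After 3 (back): cur=N back=1 fwd=1
After 4 (visit(X)): cur=X back=2 fwd=0
After 5 (back): cur=N back=1 fwd=1
After 6 (visit(U)): cur=U back=2 fwd=0
After 7 (back): cur=N back=1 fwd=1
After 8 (visit(M)): cur=M back=2 fwd=0

Answer: M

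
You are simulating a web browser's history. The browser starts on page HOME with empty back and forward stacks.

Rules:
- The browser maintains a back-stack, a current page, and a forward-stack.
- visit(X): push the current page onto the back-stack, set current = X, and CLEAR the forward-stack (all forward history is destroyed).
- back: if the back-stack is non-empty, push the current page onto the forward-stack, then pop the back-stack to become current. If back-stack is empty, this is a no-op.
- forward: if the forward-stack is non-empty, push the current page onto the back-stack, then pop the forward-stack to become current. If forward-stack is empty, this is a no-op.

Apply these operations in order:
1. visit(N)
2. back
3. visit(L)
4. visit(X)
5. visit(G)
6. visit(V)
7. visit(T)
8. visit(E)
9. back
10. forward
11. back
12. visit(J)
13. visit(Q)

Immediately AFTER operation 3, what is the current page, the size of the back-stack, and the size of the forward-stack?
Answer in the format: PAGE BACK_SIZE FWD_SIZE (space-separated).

After 1 (visit(N)): cur=N back=1 fwd=0
After 2 (back): cur=HOME back=0 fwd=1
After 3 (visit(L)): cur=L back=1 fwd=0

L 1 0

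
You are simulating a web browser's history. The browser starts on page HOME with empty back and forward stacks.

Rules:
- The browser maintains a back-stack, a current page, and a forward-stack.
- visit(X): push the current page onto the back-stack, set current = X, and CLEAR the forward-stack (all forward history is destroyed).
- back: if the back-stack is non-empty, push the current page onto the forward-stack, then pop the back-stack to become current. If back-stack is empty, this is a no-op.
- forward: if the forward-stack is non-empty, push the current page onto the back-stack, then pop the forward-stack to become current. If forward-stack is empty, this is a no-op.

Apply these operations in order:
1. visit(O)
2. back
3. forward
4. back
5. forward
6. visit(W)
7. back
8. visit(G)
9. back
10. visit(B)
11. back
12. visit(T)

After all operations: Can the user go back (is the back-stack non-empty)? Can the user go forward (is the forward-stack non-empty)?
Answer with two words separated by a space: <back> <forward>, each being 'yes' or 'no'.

After 1 (visit(O)): cur=O back=1 fwd=0
After 2 (back): cur=HOME back=0 fwd=1
After 3 (forward): cur=O back=1 fwd=0
After 4 (back): cur=HOME back=0 fwd=1
After 5 (forward): cur=O back=1 fwd=0
After 6 (visit(W)): cur=W back=2 fwd=0
After 7 (back): cur=O back=1 fwd=1
After 8 (visit(G)): cur=G back=2 fwd=0
After 9 (back): cur=O back=1 fwd=1
After 10 (visit(B)): cur=B back=2 fwd=0
After 11 (back): cur=O back=1 fwd=1
After 12 (visit(T)): cur=T back=2 fwd=0

Answer: yes no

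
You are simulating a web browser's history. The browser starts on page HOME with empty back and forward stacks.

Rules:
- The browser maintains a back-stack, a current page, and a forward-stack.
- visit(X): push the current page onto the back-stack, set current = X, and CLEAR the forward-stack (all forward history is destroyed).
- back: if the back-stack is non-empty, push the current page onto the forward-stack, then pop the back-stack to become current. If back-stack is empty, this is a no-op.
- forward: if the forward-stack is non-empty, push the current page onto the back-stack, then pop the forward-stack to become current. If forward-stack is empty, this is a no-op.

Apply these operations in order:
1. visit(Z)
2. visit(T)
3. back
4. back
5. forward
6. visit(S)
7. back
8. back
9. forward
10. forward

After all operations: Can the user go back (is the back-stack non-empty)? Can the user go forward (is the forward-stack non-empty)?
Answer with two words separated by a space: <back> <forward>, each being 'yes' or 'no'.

Answer: yes no

Derivation:
After 1 (visit(Z)): cur=Z back=1 fwd=0
After 2 (visit(T)): cur=T back=2 fwd=0
After 3 (back): cur=Z back=1 fwd=1
After 4 (back): cur=HOME back=0 fwd=2
After 5 (forward): cur=Z back=1 fwd=1
After 6 (visit(S)): cur=S back=2 fwd=0
After 7 (back): cur=Z back=1 fwd=1
After 8 (back): cur=HOME back=0 fwd=2
After 9 (forward): cur=Z back=1 fwd=1
After 10 (forward): cur=S back=2 fwd=0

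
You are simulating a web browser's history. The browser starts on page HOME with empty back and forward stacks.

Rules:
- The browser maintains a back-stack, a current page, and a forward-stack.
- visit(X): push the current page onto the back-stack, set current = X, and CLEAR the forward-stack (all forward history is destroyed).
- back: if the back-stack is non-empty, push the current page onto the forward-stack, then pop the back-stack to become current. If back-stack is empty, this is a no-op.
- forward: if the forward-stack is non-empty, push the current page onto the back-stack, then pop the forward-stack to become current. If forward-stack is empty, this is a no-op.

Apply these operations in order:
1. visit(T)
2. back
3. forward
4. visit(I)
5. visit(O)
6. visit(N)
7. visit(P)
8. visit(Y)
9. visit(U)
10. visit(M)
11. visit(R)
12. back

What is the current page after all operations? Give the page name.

Answer: M

Derivation:
After 1 (visit(T)): cur=T back=1 fwd=0
After 2 (back): cur=HOME back=0 fwd=1
After 3 (forward): cur=T back=1 fwd=0
After 4 (visit(I)): cur=I back=2 fwd=0
After 5 (visit(O)): cur=O back=3 fwd=0
After 6 (visit(N)): cur=N back=4 fwd=0
After 7 (visit(P)): cur=P back=5 fwd=0
After 8 (visit(Y)): cur=Y back=6 fwd=0
After 9 (visit(U)): cur=U back=7 fwd=0
After 10 (visit(M)): cur=M back=8 fwd=0
After 11 (visit(R)): cur=R back=9 fwd=0
After 12 (back): cur=M back=8 fwd=1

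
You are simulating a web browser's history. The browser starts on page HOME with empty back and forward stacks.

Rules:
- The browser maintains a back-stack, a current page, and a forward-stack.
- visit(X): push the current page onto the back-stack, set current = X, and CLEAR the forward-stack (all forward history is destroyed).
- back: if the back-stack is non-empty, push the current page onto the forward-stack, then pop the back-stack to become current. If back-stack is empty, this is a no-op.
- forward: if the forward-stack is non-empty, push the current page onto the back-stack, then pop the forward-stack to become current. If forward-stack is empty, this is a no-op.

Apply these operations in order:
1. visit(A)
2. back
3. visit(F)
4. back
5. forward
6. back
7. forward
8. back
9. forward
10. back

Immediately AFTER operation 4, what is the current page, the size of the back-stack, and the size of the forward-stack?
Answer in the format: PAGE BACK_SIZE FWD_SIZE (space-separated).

After 1 (visit(A)): cur=A back=1 fwd=0
After 2 (back): cur=HOME back=0 fwd=1
After 3 (visit(F)): cur=F back=1 fwd=0
After 4 (back): cur=HOME back=0 fwd=1

HOME 0 1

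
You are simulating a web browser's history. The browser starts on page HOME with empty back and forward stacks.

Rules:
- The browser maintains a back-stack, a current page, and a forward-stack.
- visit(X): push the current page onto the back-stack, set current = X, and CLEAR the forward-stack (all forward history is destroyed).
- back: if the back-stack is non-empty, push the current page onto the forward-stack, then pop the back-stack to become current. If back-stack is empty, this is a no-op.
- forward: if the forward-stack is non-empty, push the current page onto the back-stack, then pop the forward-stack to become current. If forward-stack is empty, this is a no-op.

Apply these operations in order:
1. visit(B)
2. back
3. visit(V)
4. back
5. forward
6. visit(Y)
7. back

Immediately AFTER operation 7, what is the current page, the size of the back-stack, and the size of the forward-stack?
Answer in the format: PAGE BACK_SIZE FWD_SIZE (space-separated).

After 1 (visit(B)): cur=B back=1 fwd=0
After 2 (back): cur=HOME back=0 fwd=1
After 3 (visit(V)): cur=V back=1 fwd=0
After 4 (back): cur=HOME back=0 fwd=1
After 5 (forward): cur=V back=1 fwd=0
After 6 (visit(Y)): cur=Y back=2 fwd=0
After 7 (back): cur=V back=1 fwd=1

V 1 1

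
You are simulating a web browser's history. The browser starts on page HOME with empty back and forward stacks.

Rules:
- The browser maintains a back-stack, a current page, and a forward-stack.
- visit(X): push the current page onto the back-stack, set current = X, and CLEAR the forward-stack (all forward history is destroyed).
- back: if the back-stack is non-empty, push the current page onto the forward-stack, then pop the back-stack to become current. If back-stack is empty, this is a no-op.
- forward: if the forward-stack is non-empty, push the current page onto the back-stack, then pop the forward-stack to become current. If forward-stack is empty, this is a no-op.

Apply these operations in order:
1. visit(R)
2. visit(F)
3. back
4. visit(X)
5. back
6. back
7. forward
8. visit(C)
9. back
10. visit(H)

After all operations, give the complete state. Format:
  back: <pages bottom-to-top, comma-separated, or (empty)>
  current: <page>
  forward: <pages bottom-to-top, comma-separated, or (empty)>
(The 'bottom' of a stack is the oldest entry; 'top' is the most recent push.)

Answer: back: HOME,R
current: H
forward: (empty)

Derivation:
After 1 (visit(R)): cur=R back=1 fwd=0
After 2 (visit(F)): cur=F back=2 fwd=0
After 3 (back): cur=R back=1 fwd=1
After 4 (visit(X)): cur=X back=2 fwd=0
After 5 (back): cur=R back=1 fwd=1
After 6 (back): cur=HOME back=0 fwd=2
After 7 (forward): cur=R back=1 fwd=1
After 8 (visit(C)): cur=C back=2 fwd=0
After 9 (back): cur=R back=1 fwd=1
After 10 (visit(H)): cur=H back=2 fwd=0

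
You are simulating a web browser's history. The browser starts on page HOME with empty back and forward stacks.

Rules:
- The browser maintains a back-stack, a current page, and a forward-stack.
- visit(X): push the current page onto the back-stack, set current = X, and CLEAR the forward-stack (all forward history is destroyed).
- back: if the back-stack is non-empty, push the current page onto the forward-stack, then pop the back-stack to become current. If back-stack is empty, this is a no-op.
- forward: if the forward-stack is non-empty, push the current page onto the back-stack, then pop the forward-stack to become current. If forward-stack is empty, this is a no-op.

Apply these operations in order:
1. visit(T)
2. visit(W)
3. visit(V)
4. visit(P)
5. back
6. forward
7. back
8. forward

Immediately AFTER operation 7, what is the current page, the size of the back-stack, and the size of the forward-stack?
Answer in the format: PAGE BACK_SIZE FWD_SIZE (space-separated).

After 1 (visit(T)): cur=T back=1 fwd=0
After 2 (visit(W)): cur=W back=2 fwd=0
After 3 (visit(V)): cur=V back=3 fwd=0
After 4 (visit(P)): cur=P back=4 fwd=0
After 5 (back): cur=V back=3 fwd=1
After 6 (forward): cur=P back=4 fwd=0
After 7 (back): cur=V back=3 fwd=1

V 3 1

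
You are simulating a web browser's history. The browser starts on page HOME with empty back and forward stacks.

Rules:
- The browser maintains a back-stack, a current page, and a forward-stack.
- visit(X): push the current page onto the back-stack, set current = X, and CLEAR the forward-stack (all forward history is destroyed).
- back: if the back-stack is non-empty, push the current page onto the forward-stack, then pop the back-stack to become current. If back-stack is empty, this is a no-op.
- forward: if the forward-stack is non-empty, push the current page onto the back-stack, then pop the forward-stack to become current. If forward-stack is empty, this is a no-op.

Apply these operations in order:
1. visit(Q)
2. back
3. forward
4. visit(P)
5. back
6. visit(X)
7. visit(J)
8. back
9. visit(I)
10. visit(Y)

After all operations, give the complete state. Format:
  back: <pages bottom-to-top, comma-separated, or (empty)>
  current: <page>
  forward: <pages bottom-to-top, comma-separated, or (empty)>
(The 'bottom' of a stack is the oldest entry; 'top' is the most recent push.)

After 1 (visit(Q)): cur=Q back=1 fwd=0
After 2 (back): cur=HOME back=0 fwd=1
After 3 (forward): cur=Q back=1 fwd=0
After 4 (visit(P)): cur=P back=2 fwd=0
After 5 (back): cur=Q back=1 fwd=1
After 6 (visit(X)): cur=X back=2 fwd=0
After 7 (visit(J)): cur=J back=3 fwd=0
After 8 (back): cur=X back=2 fwd=1
After 9 (visit(I)): cur=I back=3 fwd=0
After 10 (visit(Y)): cur=Y back=4 fwd=0

Answer: back: HOME,Q,X,I
current: Y
forward: (empty)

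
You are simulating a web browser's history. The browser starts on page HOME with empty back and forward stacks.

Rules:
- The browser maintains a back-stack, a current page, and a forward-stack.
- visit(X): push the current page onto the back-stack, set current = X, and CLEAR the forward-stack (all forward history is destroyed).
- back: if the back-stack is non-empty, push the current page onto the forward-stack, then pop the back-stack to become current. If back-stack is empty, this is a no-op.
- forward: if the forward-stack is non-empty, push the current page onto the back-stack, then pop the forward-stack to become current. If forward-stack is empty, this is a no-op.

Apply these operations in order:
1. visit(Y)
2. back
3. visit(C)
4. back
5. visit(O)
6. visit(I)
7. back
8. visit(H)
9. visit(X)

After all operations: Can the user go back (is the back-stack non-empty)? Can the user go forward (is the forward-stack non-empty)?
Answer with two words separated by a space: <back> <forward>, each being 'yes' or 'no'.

Answer: yes no

Derivation:
After 1 (visit(Y)): cur=Y back=1 fwd=0
After 2 (back): cur=HOME back=0 fwd=1
After 3 (visit(C)): cur=C back=1 fwd=0
After 4 (back): cur=HOME back=0 fwd=1
After 5 (visit(O)): cur=O back=1 fwd=0
After 6 (visit(I)): cur=I back=2 fwd=0
After 7 (back): cur=O back=1 fwd=1
After 8 (visit(H)): cur=H back=2 fwd=0
After 9 (visit(X)): cur=X back=3 fwd=0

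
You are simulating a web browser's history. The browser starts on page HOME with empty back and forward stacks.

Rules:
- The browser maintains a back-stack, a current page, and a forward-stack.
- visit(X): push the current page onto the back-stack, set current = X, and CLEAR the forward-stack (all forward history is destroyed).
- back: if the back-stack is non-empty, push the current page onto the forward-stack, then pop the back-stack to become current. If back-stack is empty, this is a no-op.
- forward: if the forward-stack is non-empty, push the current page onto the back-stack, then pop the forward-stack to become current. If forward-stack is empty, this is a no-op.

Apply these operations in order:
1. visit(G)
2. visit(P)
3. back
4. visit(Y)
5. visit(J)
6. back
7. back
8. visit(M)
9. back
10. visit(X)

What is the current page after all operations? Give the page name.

After 1 (visit(G)): cur=G back=1 fwd=0
After 2 (visit(P)): cur=P back=2 fwd=0
After 3 (back): cur=G back=1 fwd=1
After 4 (visit(Y)): cur=Y back=2 fwd=0
After 5 (visit(J)): cur=J back=3 fwd=0
After 6 (back): cur=Y back=2 fwd=1
After 7 (back): cur=G back=1 fwd=2
After 8 (visit(M)): cur=M back=2 fwd=0
After 9 (back): cur=G back=1 fwd=1
After 10 (visit(X)): cur=X back=2 fwd=0

Answer: X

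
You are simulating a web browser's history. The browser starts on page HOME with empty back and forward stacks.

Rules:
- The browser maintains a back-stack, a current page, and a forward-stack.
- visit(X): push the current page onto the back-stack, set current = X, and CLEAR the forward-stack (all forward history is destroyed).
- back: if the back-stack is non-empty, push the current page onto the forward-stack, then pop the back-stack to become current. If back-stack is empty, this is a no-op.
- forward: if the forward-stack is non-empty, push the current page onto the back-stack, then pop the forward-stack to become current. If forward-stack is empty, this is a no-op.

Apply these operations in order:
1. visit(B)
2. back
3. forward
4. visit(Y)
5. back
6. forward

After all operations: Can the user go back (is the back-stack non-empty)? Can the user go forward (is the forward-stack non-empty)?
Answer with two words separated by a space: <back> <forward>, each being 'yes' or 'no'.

After 1 (visit(B)): cur=B back=1 fwd=0
After 2 (back): cur=HOME back=0 fwd=1
After 3 (forward): cur=B back=1 fwd=0
After 4 (visit(Y)): cur=Y back=2 fwd=0
After 5 (back): cur=B back=1 fwd=1
After 6 (forward): cur=Y back=2 fwd=0

Answer: yes no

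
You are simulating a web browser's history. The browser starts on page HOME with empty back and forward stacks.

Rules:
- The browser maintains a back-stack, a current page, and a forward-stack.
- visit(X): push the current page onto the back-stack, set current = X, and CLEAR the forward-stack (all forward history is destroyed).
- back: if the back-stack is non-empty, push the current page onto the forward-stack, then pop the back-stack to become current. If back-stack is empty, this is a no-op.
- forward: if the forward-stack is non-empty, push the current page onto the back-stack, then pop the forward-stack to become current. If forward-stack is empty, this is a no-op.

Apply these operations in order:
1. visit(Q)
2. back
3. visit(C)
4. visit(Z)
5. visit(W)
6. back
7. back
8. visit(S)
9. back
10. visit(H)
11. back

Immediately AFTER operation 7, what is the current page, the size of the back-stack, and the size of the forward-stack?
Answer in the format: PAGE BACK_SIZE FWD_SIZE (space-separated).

After 1 (visit(Q)): cur=Q back=1 fwd=0
After 2 (back): cur=HOME back=0 fwd=1
After 3 (visit(C)): cur=C back=1 fwd=0
After 4 (visit(Z)): cur=Z back=2 fwd=0
After 5 (visit(W)): cur=W back=3 fwd=0
After 6 (back): cur=Z back=2 fwd=1
After 7 (back): cur=C back=1 fwd=2

C 1 2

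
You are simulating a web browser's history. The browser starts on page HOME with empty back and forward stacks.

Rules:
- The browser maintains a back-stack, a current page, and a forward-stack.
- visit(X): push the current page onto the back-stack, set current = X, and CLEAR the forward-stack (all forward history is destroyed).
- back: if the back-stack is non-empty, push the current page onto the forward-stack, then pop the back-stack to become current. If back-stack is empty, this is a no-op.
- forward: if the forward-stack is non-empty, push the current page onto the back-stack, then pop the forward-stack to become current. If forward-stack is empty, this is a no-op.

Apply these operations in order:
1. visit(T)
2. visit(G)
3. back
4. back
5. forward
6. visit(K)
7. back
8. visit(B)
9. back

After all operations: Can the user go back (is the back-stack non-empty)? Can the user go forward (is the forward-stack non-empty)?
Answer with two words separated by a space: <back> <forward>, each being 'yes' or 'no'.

Answer: yes yes

Derivation:
After 1 (visit(T)): cur=T back=1 fwd=0
After 2 (visit(G)): cur=G back=2 fwd=0
After 3 (back): cur=T back=1 fwd=1
After 4 (back): cur=HOME back=0 fwd=2
After 5 (forward): cur=T back=1 fwd=1
After 6 (visit(K)): cur=K back=2 fwd=0
After 7 (back): cur=T back=1 fwd=1
After 8 (visit(B)): cur=B back=2 fwd=0
After 9 (back): cur=T back=1 fwd=1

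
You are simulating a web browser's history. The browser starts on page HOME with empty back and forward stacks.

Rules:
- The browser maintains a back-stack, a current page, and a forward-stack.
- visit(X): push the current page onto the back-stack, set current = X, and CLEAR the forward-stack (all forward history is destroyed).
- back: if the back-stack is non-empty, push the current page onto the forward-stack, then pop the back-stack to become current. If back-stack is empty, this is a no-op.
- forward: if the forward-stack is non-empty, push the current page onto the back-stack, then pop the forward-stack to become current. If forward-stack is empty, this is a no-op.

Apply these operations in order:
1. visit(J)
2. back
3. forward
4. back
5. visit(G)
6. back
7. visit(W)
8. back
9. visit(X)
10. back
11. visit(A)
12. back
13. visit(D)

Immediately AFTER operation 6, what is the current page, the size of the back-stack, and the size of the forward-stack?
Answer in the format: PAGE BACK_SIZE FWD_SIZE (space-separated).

After 1 (visit(J)): cur=J back=1 fwd=0
After 2 (back): cur=HOME back=0 fwd=1
After 3 (forward): cur=J back=1 fwd=0
After 4 (back): cur=HOME back=0 fwd=1
After 5 (visit(G)): cur=G back=1 fwd=0
After 6 (back): cur=HOME back=0 fwd=1

HOME 0 1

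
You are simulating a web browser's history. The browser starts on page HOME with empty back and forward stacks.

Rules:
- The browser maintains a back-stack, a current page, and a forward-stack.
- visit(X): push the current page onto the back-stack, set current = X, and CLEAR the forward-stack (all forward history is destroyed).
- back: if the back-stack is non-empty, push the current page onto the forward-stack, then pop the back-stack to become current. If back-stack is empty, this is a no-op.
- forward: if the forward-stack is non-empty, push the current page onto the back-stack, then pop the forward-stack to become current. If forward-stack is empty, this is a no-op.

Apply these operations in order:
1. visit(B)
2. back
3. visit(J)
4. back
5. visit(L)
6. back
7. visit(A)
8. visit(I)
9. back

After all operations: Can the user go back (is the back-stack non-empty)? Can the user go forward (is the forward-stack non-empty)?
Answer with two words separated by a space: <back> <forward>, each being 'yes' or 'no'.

Answer: yes yes

Derivation:
After 1 (visit(B)): cur=B back=1 fwd=0
After 2 (back): cur=HOME back=0 fwd=1
After 3 (visit(J)): cur=J back=1 fwd=0
After 4 (back): cur=HOME back=0 fwd=1
After 5 (visit(L)): cur=L back=1 fwd=0
After 6 (back): cur=HOME back=0 fwd=1
After 7 (visit(A)): cur=A back=1 fwd=0
After 8 (visit(I)): cur=I back=2 fwd=0
After 9 (back): cur=A back=1 fwd=1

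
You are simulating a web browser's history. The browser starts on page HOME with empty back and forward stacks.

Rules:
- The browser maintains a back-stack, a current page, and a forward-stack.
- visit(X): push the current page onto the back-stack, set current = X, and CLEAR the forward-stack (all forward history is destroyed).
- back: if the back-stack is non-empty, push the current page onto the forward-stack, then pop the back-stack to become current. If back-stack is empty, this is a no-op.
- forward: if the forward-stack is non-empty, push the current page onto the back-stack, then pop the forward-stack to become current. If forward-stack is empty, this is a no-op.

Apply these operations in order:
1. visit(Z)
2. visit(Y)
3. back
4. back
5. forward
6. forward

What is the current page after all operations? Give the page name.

Answer: Y

Derivation:
After 1 (visit(Z)): cur=Z back=1 fwd=0
After 2 (visit(Y)): cur=Y back=2 fwd=0
After 3 (back): cur=Z back=1 fwd=1
After 4 (back): cur=HOME back=0 fwd=2
After 5 (forward): cur=Z back=1 fwd=1
After 6 (forward): cur=Y back=2 fwd=0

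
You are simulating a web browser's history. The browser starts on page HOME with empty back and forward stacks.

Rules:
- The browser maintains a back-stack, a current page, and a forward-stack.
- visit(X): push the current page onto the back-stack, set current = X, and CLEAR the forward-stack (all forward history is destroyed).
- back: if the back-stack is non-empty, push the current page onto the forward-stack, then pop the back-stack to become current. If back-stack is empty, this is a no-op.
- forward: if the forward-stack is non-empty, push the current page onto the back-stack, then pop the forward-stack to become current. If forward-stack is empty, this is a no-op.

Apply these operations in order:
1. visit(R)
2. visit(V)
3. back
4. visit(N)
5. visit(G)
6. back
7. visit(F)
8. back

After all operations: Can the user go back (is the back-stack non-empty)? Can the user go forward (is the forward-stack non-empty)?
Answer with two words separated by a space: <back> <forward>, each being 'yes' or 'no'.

After 1 (visit(R)): cur=R back=1 fwd=0
After 2 (visit(V)): cur=V back=2 fwd=0
After 3 (back): cur=R back=1 fwd=1
After 4 (visit(N)): cur=N back=2 fwd=0
After 5 (visit(G)): cur=G back=3 fwd=0
After 6 (back): cur=N back=2 fwd=1
After 7 (visit(F)): cur=F back=3 fwd=0
After 8 (back): cur=N back=2 fwd=1

Answer: yes yes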